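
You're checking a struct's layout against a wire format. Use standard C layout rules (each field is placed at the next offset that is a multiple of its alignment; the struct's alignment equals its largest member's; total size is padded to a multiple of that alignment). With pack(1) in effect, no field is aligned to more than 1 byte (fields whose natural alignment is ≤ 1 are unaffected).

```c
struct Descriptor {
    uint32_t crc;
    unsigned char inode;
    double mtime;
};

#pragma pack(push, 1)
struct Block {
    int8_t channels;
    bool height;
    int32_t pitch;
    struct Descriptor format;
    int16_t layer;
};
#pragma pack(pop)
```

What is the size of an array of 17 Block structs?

Descriptor: @0: crc [4B, align 4] → 4; @4: inode [1B, align 1] → 5; +3 pad (align 8); @8: mtime [8B, align 8] → 16; size 16, align 8
@0: channels [1B, align 1] → 1
@1: height [1B, align 1] → 2
@2: pitch [4B, align 1] → 6
@6: format [16B, align 1] → 22
@22: layer [2B, align 1] → 24
size 24, align 1
array of 17: 17 × 24 = 408

408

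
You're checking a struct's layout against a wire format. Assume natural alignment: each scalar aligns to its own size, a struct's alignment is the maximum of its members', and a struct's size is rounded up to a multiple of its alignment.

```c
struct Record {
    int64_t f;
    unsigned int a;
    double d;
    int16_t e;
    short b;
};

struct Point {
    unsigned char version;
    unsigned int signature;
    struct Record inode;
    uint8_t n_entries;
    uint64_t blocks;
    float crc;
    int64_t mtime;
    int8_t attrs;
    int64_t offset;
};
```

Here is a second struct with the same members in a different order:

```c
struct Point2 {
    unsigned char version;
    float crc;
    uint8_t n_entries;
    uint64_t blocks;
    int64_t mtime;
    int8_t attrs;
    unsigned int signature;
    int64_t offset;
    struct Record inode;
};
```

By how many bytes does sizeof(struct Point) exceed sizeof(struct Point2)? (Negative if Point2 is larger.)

8

Record: 0..8  f  (8B, 8-aligned); 8..12  a  (4B, 4-aligned); 12..16  -- padding (4B); 16..24  d  (8B, 8-aligned); 24..26  e  (2B, 2-aligned); 26..28  b  (2B, 2-aligned); 28..32  -- tail padding (4B); sizeof = 32, alignof = 8
0..1  version  (1B, 1-aligned)
1..4  -- padding (3B)
4..8  signature  (4B, 4-aligned)
8..40  inode  (32B, 8-aligned)
40..41  n_entries  (1B, 1-aligned)
41..48  -- padding (7B)
48..56  blocks  (8B, 8-aligned)
56..60  crc  (4B, 4-aligned)
60..64  -- padding (4B)
64..72  mtime  (8B, 8-aligned)
72..73  attrs  (1B, 1-aligned)
73..80  -- padding (7B)
80..88  offset  (8B, 8-aligned)
sizeof = 88, alignof = 8
— Point2 —
0..1  version  (1B, 1-aligned)
1..4  -- padding (3B)
4..8  crc  (4B, 4-aligned)
8..9  n_entries  (1B, 1-aligned)
9..16  -- padding (7B)
16..24  blocks  (8B, 8-aligned)
24..32  mtime  (8B, 8-aligned)
32..33  attrs  (1B, 1-aligned)
33..36  -- padding (3B)
36..40  signature  (4B, 4-aligned)
40..48  offset  (8B, 8-aligned)
48..80  inode  (32B, 8-aligned)
sizeof = 80, alignof = 8
88 − 80 = 8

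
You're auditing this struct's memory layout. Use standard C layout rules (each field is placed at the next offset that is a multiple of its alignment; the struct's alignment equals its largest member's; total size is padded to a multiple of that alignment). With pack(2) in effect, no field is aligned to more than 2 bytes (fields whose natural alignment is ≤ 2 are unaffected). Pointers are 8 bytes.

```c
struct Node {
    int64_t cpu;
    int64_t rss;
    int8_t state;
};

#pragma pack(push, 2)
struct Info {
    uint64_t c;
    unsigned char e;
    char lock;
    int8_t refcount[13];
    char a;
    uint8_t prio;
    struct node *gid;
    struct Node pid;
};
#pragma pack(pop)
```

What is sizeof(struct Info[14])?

812

Node: cpu at 0 (size 8, align 8) → ends 8; rss at 8 (size 8, align 8) → ends 16; state at 16 (size 1, align 1) → ends 17; tail pad 7 to reach multiple of 8; total 24 bytes, alignment 8
c at 0 (size 8, align 2) → ends 8
e at 8 (size 1, align 1) → ends 9
lock at 9 (size 1, align 1) → ends 10
refcount at 10 (size 13, align 1) → ends 23
a at 23 (size 1, align 1) → ends 24
prio at 24 (size 1, align 1) → ends 25
pad 1 to align 2 for gid
gid at 26 (size 8, align 2) → ends 34
pid at 34 (size 24, align 2) → ends 58
total 58 bytes, alignment 2
array of 14: 14 × 58 = 812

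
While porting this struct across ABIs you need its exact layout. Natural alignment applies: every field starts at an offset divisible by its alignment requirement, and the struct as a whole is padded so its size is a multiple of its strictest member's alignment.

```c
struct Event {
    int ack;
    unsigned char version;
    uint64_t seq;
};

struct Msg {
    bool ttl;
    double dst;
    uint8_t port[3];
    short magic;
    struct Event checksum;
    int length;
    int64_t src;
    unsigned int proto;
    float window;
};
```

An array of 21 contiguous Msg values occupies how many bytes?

1344

Event: ack at 0 (size 4, align 4) → ends 4; version at 4 (size 1, align 1) → ends 5; pad 3 to align 8 for seq; seq at 8 (size 8, align 8) → ends 16; total 16 bytes, alignment 8
ttl at 0 (size 1, align 1) → ends 1
pad 7 to align 8 for dst
dst at 8 (size 8, align 8) → ends 16
port at 16 (size 3, align 1) → ends 19
pad 1 to align 2 for magic
magic at 20 (size 2, align 2) → ends 22
pad 2 to align 8 for checksum
checksum at 24 (size 16, align 8) → ends 40
length at 40 (size 4, align 4) → ends 44
pad 4 to align 8 for src
src at 48 (size 8, align 8) → ends 56
proto at 56 (size 4, align 4) → ends 60
window at 60 (size 4, align 4) → ends 64
total 64 bytes, alignment 8
array of 21: 21 × 64 = 1344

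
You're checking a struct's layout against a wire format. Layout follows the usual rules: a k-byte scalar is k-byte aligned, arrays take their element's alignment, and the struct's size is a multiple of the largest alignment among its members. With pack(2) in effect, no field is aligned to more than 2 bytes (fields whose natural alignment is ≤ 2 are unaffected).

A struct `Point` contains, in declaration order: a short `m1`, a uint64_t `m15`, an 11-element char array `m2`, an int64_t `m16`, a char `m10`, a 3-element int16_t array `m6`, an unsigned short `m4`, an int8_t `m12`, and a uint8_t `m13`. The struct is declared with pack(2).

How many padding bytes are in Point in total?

2

0..2  m1  (2B, 2-aligned)
2..10  m15  (8B, 2-aligned)
10..21  m2  (11B, 1-aligned)
21..22  -- padding (1B)
22..30  m16  (8B, 2-aligned)
30..31  m10  (1B, 1-aligned)
31..32  -- padding (1B)
32..38  m6  (6B, 2-aligned)
38..40  m4  (2B, 2-aligned)
40..41  m12  (1B, 1-aligned)
41..42  m13  (1B, 1-aligned)
sizeof = 42, alignof = 2
data bytes 40, size 42 → padding 2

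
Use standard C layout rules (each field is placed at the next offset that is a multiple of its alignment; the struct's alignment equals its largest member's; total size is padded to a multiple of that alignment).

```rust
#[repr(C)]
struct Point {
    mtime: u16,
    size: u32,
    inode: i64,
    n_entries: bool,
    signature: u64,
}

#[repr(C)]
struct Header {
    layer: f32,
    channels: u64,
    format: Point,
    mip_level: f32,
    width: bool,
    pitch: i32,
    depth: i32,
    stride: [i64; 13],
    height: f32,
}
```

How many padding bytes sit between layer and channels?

Point: 0..2  mtime  (2B, 2-aligned); 2..4  -- padding (2B); 4..8  size  (4B, 4-aligned); 8..16  inode  (8B, 8-aligned); 16..17  n_entries  (1B, 1-aligned); 17..24  -- padding (7B); 24..32  signature  (8B, 8-aligned); sizeof = 32, alignof = 8
0..4  layer  (4B, 4-aligned)
4..8  -- padding (4B)
8..16  channels  (8B, 8-aligned)

4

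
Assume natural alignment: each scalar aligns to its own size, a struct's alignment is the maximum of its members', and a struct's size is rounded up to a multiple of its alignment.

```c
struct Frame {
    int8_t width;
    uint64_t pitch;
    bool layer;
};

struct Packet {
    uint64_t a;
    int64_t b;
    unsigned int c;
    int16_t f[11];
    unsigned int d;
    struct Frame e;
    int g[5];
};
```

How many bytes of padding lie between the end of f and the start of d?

2

Frame: width at 0 (size 1, align 1) → ends 1; pad 7 to align 8 for pitch; pitch at 8 (size 8, align 8) → ends 16; layer at 16 (size 1, align 1) → ends 17; tail pad 7 to reach multiple of 8; total 24 bytes, alignment 8
a at 0 (size 8, align 8) → ends 8
b at 8 (size 8, align 8) → ends 16
c at 16 (size 4, align 4) → ends 20
f at 20 (size 22, align 2) → ends 42
pad 2 to align 4 for d
d at 44 (size 4, align 4) → ends 48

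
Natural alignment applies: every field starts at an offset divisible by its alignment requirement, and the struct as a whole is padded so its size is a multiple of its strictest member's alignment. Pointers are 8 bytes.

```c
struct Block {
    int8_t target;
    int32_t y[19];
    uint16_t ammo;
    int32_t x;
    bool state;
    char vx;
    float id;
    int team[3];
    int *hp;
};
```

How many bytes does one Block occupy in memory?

@0: target [1B, align 1] → 1
+3 pad (align 4)
@4: y [76B, align 4] → 80
@80: ammo [2B, align 2] → 82
+2 pad (align 4)
@84: x [4B, align 4] → 88
@88: state [1B, align 1] → 89
@89: vx [1B, align 1] → 90
+2 pad (align 4)
@92: id [4B, align 4] → 96
@96: team [12B, align 4] → 108
+4 pad (align 8)
@112: hp [8B, align 8] → 120
size 120, align 8

120 bytes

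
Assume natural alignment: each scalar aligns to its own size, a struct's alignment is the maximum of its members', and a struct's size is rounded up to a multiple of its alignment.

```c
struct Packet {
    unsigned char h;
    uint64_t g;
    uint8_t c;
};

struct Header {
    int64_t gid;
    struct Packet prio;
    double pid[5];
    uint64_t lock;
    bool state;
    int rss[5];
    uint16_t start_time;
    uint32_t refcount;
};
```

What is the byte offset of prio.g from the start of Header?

Packet: @0: h [1B, align 1] → 1; +7 pad (align 8); @8: g [8B, align 8] → 16; @16: c [1B, align 1] → 17; +7 tail pad (align 8); size 24, align 8
@0: gid [8B, align 8] → 8
@8: prio [24B, align 8] → 32
within Packet: g at 8
8 + 8 = 16

16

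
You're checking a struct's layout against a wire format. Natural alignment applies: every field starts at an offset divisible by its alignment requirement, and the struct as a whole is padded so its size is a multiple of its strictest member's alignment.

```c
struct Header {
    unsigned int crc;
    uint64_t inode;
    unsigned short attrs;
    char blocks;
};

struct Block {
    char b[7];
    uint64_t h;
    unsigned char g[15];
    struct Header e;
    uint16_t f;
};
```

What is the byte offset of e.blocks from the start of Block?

Header: crc at 0 (size 4, align 4) → ends 4; pad 4 to align 8 for inode; inode at 8 (size 8, align 8) → ends 16; attrs at 16 (size 2, align 2) → ends 18; blocks at 18 (size 1, align 1) → ends 19; tail pad 5 to reach multiple of 8; total 24 bytes, alignment 8
b at 0 (size 7, align 1) → ends 7
pad 1 to align 8 for h
h at 8 (size 8, align 8) → ends 16
g at 16 (size 15, align 1) → ends 31
pad 1 to align 8 for e
e at 32 (size 24, align 8) → ends 56
within Header: blocks at 18
32 + 18 = 50

50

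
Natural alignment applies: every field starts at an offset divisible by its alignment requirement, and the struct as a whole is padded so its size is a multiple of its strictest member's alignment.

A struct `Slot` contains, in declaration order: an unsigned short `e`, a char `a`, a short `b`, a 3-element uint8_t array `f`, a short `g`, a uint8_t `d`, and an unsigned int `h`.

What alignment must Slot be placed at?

4

member alignments: e=2, a=1, b=2, f=1, g=2, d=1, h=4
max = 4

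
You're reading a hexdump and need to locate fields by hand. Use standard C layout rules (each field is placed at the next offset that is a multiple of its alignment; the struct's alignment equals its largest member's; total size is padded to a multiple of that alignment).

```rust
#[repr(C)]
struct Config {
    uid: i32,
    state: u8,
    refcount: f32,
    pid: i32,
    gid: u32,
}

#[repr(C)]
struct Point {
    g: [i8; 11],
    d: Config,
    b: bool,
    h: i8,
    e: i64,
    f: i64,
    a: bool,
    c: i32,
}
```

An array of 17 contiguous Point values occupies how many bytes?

1088

Config: @0: uid [4B, align 4] → 4; @4: state [1B, align 1] → 5; +3 pad (align 4); @8: refcount [4B, align 4] → 12; @12: pid [4B, align 4] → 16; @16: gid [4B, align 4] → 20; size 20, align 4
@0: g [11B, align 1] → 11
+1 pad (align 4)
@12: d [20B, align 4] → 32
@32: b [1B, align 1] → 33
@33: h [1B, align 1] → 34
+6 pad (align 8)
@40: e [8B, align 8] → 48
@48: f [8B, align 8] → 56
@56: a [1B, align 1] → 57
+3 pad (align 4)
@60: c [4B, align 4] → 64
size 64, align 8
array of 17: 17 × 64 = 1088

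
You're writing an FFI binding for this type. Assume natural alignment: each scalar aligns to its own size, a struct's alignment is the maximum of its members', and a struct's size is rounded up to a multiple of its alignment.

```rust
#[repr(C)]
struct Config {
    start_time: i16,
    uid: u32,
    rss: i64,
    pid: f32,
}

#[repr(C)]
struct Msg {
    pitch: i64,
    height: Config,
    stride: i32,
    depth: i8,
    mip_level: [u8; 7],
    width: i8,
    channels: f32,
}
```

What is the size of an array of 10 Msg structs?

Config: start_time at 0 (size 2, align 2) → ends 2; pad 2 to align 4 for uid; uid at 4 (size 4, align 4) → ends 8; rss at 8 (size 8, align 8) → ends 16; pid at 16 (size 4, align 4) → ends 20; tail pad 4 to reach multiple of 8; total 24 bytes, alignment 8
pitch at 0 (size 8, align 8) → ends 8
height at 8 (size 24, align 8) → ends 32
stride at 32 (size 4, align 4) → ends 36
depth at 36 (size 1, align 1) → ends 37
mip_level at 37 (size 7, align 1) → ends 44
width at 44 (size 1, align 1) → ends 45
pad 3 to align 4 for channels
channels at 48 (size 4, align 4) → ends 52
tail pad 4 to reach multiple of 8
total 56 bytes, alignment 8
array of 10: 10 × 56 = 560

560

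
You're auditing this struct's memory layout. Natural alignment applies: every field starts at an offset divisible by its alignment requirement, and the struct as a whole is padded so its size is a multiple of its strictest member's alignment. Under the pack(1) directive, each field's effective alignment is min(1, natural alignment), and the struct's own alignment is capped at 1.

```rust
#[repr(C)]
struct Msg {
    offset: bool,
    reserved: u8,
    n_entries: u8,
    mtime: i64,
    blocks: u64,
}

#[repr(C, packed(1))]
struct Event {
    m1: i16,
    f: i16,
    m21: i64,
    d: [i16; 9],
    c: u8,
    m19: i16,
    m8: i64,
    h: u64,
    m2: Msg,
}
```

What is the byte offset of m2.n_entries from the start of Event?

51

Msg: 0..1  offset  (1B, 1-aligned); 1..2  reserved  (1B, 1-aligned); 2..3  n_entries  (1B, 1-aligned); 3..8  -- padding (5B); 8..16  mtime  (8B, 8-aligned); 16..24  blocks  (8B, 8-aligned); sizeof = 24, alignof = 8
0..2  m1  (2B, 1-aligned)
2..4  f  (2B, 1-aligned)
4..12  m21  (8B, 1-aligned)
12..30  d  (18B, 1-aligned)
30..31  c  (1B, 1-aligned)
31..33  m19  (2B, 1-aligned)
33..41  m8  (8B, 1-aligned)
41..49  h  (8B, 1-aligned)
49..73  m2  (24B, 1-aligned)
within Msg: n_entries at 2
49 + 2 = 51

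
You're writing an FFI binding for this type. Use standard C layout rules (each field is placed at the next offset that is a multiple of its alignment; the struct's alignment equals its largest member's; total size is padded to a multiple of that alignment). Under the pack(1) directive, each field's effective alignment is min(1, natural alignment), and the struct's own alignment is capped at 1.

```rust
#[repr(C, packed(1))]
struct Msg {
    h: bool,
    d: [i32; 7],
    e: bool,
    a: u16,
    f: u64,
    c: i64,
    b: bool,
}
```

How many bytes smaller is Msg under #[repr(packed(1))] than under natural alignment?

natural layout:
  @0: h [1B, align 1] → 1
  +3 pad (align 4)
  @4: d [28B, align 4] → 32
  @32: e [1B, align 1] → 33
  +1 pad (align 2)
  @34: a [2B, align 2] → 36
  +4 pad (align 8)
  @40: f [8B, align 8] → 48
  @48: c [8B, align 8] → 56
  @56: b [1B, align 1] → 57
  +7 tail pad (align 8)
  size 64, align 8
packed(1) layout:
  @0: h [1B, align 1] → 1
  @1: d [28B, align 1] → 29
  @29: e [1B, align 1] → 30
  @30: a [2B, align 1] → 32
  @32: f [8B, align 1] → 40
  @40: c [8B, align 1] → 48
  @48: b [1B, align 1] → 49
  size 49, align 1
64 − 49 = 15

15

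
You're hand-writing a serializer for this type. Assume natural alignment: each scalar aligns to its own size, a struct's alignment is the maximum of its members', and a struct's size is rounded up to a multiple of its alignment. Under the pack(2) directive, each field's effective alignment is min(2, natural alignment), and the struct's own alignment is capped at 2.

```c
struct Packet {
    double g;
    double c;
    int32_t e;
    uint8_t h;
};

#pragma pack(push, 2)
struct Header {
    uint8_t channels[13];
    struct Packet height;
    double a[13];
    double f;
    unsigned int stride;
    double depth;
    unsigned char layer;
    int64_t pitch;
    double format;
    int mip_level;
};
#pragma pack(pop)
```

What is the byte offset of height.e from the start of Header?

Packet: g at 0 (size 8, align 8) → ends 8; c at 8 (size 8, align 8) → ends 16; e at 16 (size 4, align 4) → ends 20; h at 20 (size 1, align 1) → ends 21; tail pad 3 to reach multiple of 8; total 24 bytes, alignment 8
channels at 0 (size 13, align 1) → ends 13
pad 1 to align 2 for height
height at 14 (size 24, align 2) → ends 38
within Packet: e at 16
14 + 16 = 30

30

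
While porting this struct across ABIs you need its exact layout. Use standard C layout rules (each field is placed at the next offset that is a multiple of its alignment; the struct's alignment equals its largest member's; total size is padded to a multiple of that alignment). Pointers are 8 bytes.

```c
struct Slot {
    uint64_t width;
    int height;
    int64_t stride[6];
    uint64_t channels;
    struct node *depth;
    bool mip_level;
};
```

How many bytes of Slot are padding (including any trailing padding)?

11

0..8  width  (8B, 8-aligned)
8..12  height  (4B, 4-aligned)
12..16  -- padding (4B)
16..64  stride  (48B, 8-aligned)
64..72  channels  (8B, 8-aligned)
72..80  depth  (8B, 8-aligned)
80..81  mip_level  (1B, 1-aligned)
81..88  -- tail padding (7B)
sizeof = 88, alignof = 8
data bytes 77, size 88 → padding 11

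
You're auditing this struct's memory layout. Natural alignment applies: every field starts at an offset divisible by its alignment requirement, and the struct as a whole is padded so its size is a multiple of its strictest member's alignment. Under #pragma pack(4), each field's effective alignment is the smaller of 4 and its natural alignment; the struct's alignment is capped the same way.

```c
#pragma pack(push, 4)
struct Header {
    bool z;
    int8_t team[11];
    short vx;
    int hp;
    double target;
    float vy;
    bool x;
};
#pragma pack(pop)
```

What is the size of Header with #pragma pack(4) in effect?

36

@0: z [1B, align 1] → 1
@1: team [11B, align 1] → 12
@12: vx [2B, align 2] → 14
+2 pad (align 4)
@16: hp [4B, align 4] → 20
@20: target [8B, align 4] → 28
@28: vy [4B, align 4] → 32
@32: x [1B, align 1] → 33
+3 tail pad (align 4)
size 36, align 4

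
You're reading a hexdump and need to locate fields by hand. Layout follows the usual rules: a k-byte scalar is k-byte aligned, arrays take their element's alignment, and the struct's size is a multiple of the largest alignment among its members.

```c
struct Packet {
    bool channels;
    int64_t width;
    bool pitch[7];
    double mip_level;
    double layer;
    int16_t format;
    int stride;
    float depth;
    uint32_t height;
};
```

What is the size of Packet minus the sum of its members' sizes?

0..1  channels  (1B, 1-aligned)
1..8  -- padding (7B)
8..16  width  (8B, 8-aligned)
16..23  pitch  (7B, 1-aligned)
23..24  -- padding (1B)
24..32  mip_level  (8B, 8-aligned)
32..40  layer  (8B, 8-aligned)
40..42  format  (2B, 2-aligned)
42..44  -- padding (2B)
44..48  stride  (4B, 4-aligned)
48..52  depth  (4B, 4-aligned)
52..56  height  (4B, 4-aligned)
sizeof = 56, alignof = 8
data bytes 46, size 56 → padding 10

10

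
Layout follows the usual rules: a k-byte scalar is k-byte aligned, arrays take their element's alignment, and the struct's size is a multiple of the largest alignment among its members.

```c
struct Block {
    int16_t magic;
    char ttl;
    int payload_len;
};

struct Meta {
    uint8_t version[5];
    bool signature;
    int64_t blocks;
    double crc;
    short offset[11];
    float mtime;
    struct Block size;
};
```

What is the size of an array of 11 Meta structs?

Block: 0..2  magic  (2B, 2-aligned); 2..3  ttl  (1B, 1-aligned); 3..4  -- padding (1B); 4..8  payload_len  (4B, 4-aligned); sizeof = 8, alignof = 4
0..5  version  (5B, 1-aligned)
5..6  signature  (1B, 1-aligned)
6..8  -- padding (2B)
8..16  blocks  (8B, 8-aligned)
16..24  crc  (8B, 8-aligned)
24..46  offset  (22B, 2-aligned)
46..48  -- padding (2B)
48..52  mtime  (4B, 4-aligned)
52..60  size  (8B, 4-aligned)
60..64  -- tail padding (4B)
sizeof = 64, alignof = 8
array of 11: 11 × 64 = 704

704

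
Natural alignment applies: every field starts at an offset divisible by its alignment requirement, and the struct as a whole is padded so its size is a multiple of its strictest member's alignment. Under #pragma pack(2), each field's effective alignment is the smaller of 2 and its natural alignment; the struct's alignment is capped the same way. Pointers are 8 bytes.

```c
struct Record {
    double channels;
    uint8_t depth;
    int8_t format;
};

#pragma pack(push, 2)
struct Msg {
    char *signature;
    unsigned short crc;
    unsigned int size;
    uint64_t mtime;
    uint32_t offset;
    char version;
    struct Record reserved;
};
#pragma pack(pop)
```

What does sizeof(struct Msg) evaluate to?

44

Record: 0..8  channels  (8B, 8-aligned); 8..9  depth  (1B, 1-aligned); 9..10  format  (1B, 1-aligned); 10..16  -- tail padding (6B); sizeof = 16, alignof = 8
0..8  signature  (8B, 2-aligned)
8..10  crc  (2B, 2-aligned)
10..14  size  (4B, 2-aligned)
14..22  mtime  (8B, 2-aligned)
22..26  offset  (4B, 2-aligned)
26..27  version  (1B, 1-aligned)
27..28  -- padding (1B)
28..44  reserved  (16B, 2-aligned)
sizeof = 44, alignof = 2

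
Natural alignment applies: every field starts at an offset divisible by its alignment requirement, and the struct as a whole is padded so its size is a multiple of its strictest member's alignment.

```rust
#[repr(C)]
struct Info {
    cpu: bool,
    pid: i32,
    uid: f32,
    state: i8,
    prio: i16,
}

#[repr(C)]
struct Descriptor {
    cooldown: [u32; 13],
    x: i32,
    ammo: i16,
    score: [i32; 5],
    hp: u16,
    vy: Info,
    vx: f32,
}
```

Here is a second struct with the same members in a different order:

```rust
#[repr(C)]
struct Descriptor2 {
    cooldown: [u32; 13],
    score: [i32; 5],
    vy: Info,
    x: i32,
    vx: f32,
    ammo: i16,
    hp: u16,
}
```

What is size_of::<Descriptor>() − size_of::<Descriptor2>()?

4

Info: 0..1  cpu  (1B, 1-aligned); 1..4  -- padding (3B); 4..8  pid  (4B, 4-aligned); 8..12  uid  (4B, 4-aligned); 12..13  state  (1B, 1-aligned); 13..14  -- padding (1B); 14..16  prio  (2B, 2-aligned); sizeof = 16, alignof = 4
0..52  cooldown  (52B, 4-aligned)
52..56  x  (4B, 4-aligned)
56..58  ammo  (2B, 2-aligned)
58..60  -- padding (2B)
60..80  score  (20B, 4-aligned)
80..82  hp  (2B, 2-aligned)
82..84  -- padding (2B)
84..100  vy  (16B, 4-aligned)
100..104  vx  (4B, 4-aligned)
sizeof = 104, alignof = 4
— Descriptor2 —
0..52  cooldown  (52B, 4-aligned)
52..72  score  (20B, 4-aligned)
72..88  vy  (16B, 4-aligned)
88..92  x  (4B, 4-aligned)
92..96  vx  (4B, 4-aligned)
96..98  ammo  (2B, 2-aligned)
98..100  hp  (2B, 2-aligned)
sizeof = 100, alignof = 4
104 − 100 = 4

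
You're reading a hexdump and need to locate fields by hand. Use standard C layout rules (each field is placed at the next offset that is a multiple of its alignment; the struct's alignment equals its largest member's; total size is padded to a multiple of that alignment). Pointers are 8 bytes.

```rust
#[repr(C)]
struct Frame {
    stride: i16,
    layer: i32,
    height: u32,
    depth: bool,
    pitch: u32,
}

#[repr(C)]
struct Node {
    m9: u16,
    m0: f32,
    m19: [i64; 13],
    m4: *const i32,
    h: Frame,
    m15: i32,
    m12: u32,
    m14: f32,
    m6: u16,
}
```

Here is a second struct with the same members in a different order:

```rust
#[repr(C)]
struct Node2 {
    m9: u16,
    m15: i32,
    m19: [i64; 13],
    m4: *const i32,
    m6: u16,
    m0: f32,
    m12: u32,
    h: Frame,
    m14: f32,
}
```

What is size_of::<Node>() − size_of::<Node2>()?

0

Frame: 0..2  stride  (2B, 2-aligned); 2..4  -- padding (2B); 4..8  layer  (4B, 4-aligned); 8..12  height  (4B, 4-aligned); 12..13  depth  (1B, 1-aligned); 13..16  -- padding (3B); 16..20  pitch  (4B, 4-aligned); sizeof = 20, alignof = 4
0..2  m9  (2B, 2-aligned)
2..4  -- padding (2B)
4..8  m0  (4B, 4-aligned)
8..112  m19  (104B, 8-aligned)
112..120  m4  (8B, 8-aligned)
120..140  h  (20B, 4-aligned)
140..144  m15  (4B, 4-aligned)
144..148  m12  (4B, 4-aligned)
148..152  m14  (4B, 4-aligned)
152..154  m6  (2B, 2-aligned)
154..160  -- tail padding (6B)
sizeof = 160, alignof = 8
— Node2 —
0..2  m9  (2B, 2-aligned)
2..4  -- padding (2B)
4..8  m15  (4B, 4-aligned)
8..112  m19  (104B, 8-aligned)
112..120  m4  (8B, 8-aligned)
120..122  m6  (2B, 2-aligned)
122..124  -- padding (2B)
124..128  m0  (4B, 4-aligned)
128..132  m12  (4B, 4-aligned)
132..152  h  (20B, 4-aligned)
152..156  m14  (4B, 4-aligned)
156..160  -- tail padding (4B)
sizeof = 160, alignof = 8
160 − 160 = 0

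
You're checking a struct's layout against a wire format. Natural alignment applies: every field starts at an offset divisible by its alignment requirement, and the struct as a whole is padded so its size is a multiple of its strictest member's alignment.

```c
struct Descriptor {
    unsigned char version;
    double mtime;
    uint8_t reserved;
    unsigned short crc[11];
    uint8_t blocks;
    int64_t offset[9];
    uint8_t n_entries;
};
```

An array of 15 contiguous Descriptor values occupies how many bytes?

version at 0 (size 1, align 1) → ends 1
pad 7 to align 8 for mtime
mtime at 8 (size 8, align 8) → ends 16
reserved at 16 (size 1, align 1) → ends 17
pad 1 to align 2 for crc
crc at 18 (size 22, align 2) → ends 40
blocks at 40 (size 1, align 1) → ends 41
pad 7 to align 8 for offset
offset at 48 (size 72, align 8) → ends 120
n_entries at 120 (size 1, align 1) → ends 121
tail pad 7 to reach multiple of 8
total 128 bytes, alignment 8
array of 15: 15 × 128 = 1920

1920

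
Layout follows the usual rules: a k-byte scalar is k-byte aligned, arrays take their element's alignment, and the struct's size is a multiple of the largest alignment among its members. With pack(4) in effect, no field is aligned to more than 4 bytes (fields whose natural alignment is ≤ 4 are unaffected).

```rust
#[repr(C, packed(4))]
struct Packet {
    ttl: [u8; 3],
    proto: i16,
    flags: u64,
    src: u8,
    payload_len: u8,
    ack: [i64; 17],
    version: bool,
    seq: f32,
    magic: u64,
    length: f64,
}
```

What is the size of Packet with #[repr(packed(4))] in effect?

@0: ttl [3B, align 1] → 3
+1 pad (align 2)
@4: proto [2B, align 2] → 6
+2 pad (align 4)
@8: flags [8B, align 4] → 16
@16: src [1B, align 1] → 17
@17: payload_len [1B, align 1] → 18
+2 pad (align 4)
@20: ack [136B, align 4] → 156
@156: version [1B, align 1] → 157
+3 pad (align 4)
@160: seq [4B, align 4] → 164
@164: magic [8B, align 4] → 172
@172: length [8B, align 4] → 180
size 180, align 4

180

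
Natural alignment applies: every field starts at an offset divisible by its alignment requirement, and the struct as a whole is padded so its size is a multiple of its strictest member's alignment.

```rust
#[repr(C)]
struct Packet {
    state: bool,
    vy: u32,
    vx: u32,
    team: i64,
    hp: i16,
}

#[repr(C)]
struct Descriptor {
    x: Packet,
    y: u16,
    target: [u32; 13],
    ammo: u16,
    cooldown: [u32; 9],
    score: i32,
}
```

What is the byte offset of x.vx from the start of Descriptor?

Packet: @0: state [1B, align 1] → 1; +3 pad (align 4); @4: vy [4B, align 4] → 8; @8: vx [4B, align 4] → 12; +4 pad (align 8); @16: team [8B, align 8] → 24; @24: hp [2B, align 2] → 26; +6 tail pad (align 8); size 32, align 8
@0: x [32B, align 8] → 32
within Packet: vx at 8
0 + 8 = 8

8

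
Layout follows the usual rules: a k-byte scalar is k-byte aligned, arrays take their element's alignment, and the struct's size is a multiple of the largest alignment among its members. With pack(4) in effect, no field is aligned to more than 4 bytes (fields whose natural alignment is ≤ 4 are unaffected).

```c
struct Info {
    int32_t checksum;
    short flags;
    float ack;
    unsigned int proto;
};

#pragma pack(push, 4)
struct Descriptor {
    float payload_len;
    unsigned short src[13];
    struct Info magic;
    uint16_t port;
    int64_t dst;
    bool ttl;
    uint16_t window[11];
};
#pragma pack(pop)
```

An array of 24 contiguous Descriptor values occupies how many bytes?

2016

Info: checksum at 0 (size 4, align 4) → ends 4; flags at 4 (size 2, align 2) → ends 6; pad 2 to align 4 for ack; ack at 8 (size 4, align 4) → ends 12; proto at 12 (size 4, align 4) → ends 16; total 16 bytes, alignment 4
payload_len at 0 (size 4, align 4) → ends 4
src at 4 (size 26, align 2) → ends 30
pad 2 to align 4 for magic
magic at 32 (size 16, align 4) → ends 48
port at 48 (size 2, align 2) → ends 50
pad 2 to align 4 for dst
dst at 52 (size 8, align 4) → ends 60
ttl at 60 (size 1, align 1) → ends 61
pad 1 to align 2 for window
window at 62 (size 22, align 2) → ends 84
total 84 bytes, alignment 4
array of 24: 24 × 84 = 2016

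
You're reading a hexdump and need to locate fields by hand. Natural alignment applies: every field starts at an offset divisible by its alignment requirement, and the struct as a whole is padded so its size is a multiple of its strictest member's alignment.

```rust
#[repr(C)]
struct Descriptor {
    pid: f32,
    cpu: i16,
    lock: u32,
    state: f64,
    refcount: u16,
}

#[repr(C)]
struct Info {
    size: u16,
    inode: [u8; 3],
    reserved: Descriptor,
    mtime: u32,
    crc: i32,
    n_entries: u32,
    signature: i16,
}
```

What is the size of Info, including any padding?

Descriptor: @0: pid [4B, align 4] → 4; @4: cpu [2B, align 2] → 6; +2 pad (align 4); @8: lock [4B, align 4] → 12; +4 pad (align 8); @16: state [8B, align 8] → 24; @24: refcount [2B, align 2] → 26; +6 tail pad (align 8); size 32, align 8
@0: size [2B, align 2] → 2
@2: inode [3B, align 1] → 5
+3 pad (align 8)
@8: reserved [32B, align 8] → 40
@40: mtime [4B, align 4] → 44
@44: crc [4B, align 4] → 48
@48: n_entries [4B, align 4] → 52
@52: signature [2B, align 2] → 54
+2 tail pad (align 8)
size 56, align 8

56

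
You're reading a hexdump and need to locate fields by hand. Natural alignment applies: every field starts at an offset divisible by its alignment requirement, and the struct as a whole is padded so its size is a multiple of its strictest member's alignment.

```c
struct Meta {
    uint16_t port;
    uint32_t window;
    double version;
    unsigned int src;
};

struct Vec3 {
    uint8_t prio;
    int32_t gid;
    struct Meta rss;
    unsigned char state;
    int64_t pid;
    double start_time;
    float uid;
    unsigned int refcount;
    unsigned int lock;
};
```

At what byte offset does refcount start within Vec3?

60

Meta: @0: port [2B, align 2] → 2; +2 pad (align 4); @4: window [4B, align 4] → 8; @8: version [8B, align 8] → 16; @16: src [4B, align 4] → 20; +4 tail pad (align 8); size 24, align 8
@0: prio [1B, align 1] → 1
+3 pad (align 4)
@4: gid [4B, align 4] → 8
@8: rss [24B, align 8] → 32
@32: state [1B, align 1] → 33
+7 pad (align 8)
@40: pid [8B, align 8] → 48
@48: start_time [8B, align 8] → 56
@56: uid [4B, align 4] → 60
@60: refcount [4B, align 4] → 64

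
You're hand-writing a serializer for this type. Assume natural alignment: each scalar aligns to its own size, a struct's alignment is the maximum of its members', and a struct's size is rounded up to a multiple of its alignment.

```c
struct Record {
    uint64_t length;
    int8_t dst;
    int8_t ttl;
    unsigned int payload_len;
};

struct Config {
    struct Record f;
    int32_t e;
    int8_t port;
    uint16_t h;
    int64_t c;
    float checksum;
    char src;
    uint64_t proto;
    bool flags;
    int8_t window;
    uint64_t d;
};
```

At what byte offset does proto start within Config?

Record: @0: length [8B, align 8] → 8; @8: dst [1B, align 1] → 9; @9: ttl [1B, align 1] → 10; +2 pad (align 4); @12: payload_len [4B, align 4] → 16; size 16, align 8
@0: f [16B, align 8] → 16
@16: e [4B, align 4] → 20
@20: port [1B, align 1] → 21
+1 pad (align 2)
@22: h [2B, align 2] → 24
@24: c [8B, align 8] → 32
@32: checksum [4B, align 4] → 36
@36: src [1B, align 1] → 37
+3 pad (align 8)
@40: proto [8B, align 8] → 48

40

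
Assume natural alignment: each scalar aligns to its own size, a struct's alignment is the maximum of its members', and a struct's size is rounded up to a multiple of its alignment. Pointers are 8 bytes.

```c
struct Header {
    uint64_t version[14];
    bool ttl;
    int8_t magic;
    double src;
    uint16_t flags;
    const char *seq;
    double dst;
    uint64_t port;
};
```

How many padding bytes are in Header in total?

12

version at 0 (size 112, align 8) → ends 112
ttl at 112 (size 1, align 1) → ends 113
magic at 113 (size 1, align 1) → ends 114
pad 6 to align 8 for src
src at 120 (size 8, align 8) → ends 128
flags at 128 (size 2, align 2) → ends 130
pad 6 to align 8 for seq
seq at 136 (size 8, align 8) → ends 144
dst at 144 (size 8, align 8) → ends 152
port at 152 (size 8, align 8) → ends 160
total 160 bytes, alignment 8
data bytes 148, size 160 → padding 12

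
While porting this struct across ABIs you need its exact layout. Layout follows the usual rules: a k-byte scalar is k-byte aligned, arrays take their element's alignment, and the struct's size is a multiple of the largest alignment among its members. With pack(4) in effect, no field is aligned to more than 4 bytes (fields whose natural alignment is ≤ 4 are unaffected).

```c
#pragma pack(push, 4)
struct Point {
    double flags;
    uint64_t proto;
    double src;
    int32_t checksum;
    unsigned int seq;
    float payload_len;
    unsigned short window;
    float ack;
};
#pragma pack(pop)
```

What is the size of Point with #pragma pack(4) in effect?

0..8  flags  (8B, 4-aligned)
8..16  proto  (8B, 4-aligned)
16..24  src  (8B, 4-aligned)
24..28  checksum  (4B, 4-aligned)
28..32  seq  (4B, 4-aligned)
32..36  payload_len  (4B, 4-aligned)
36..38  window  (2B, 2-aligned)
38..40  -- padding (2B)
40..44  ack  (4B, 4-aligned)
sizeof = 44, alignof = 4

44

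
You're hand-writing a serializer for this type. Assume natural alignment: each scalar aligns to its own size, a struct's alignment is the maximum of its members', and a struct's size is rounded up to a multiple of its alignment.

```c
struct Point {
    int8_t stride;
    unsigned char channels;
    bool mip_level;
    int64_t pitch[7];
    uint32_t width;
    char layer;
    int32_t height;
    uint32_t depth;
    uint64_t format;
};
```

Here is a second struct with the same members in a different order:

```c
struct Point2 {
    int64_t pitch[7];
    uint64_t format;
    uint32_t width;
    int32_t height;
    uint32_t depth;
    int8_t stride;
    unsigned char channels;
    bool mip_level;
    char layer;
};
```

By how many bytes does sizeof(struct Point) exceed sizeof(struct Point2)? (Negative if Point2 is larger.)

0..1  stride  (1B, 1-aligned)
1..2  channels  (1B, 1-aligned)
2..3  mip_level  (1B, 1-aligned)
3..8  -- padding (5B)
8..64  pitch  (56B, 8-aligned)
64..68  width  (4B, 4-aligned)
68..69  layer  (1B, 1-aligned)
69..72  -- padding (3B)
72..76  height  (4B, 4-aligned)
76..80  depth  (4B, 4-aligned)
80..88  format  (8B, 8-aligned)
sizeof = 88, alignof = 8
— Point2 —
0..56  pitch  (56B, 8-aligned)
56..64  format  (8B, 8-aligned)
64..68  width  (4B, 4-aligned)
68..72  height  (4B, 4-aligned)
72..76  depth  (4B, 4-aligned)
76..77  stride  (1B, 1-aligned)
77..78  channels  (1B, 1-aligned)
78..79  mip_level  (1B, 1-aligned)
79..80  layer  (1B, 1-aligned)
sizeof = 80, alignof = 8
88 − 80 = 8

8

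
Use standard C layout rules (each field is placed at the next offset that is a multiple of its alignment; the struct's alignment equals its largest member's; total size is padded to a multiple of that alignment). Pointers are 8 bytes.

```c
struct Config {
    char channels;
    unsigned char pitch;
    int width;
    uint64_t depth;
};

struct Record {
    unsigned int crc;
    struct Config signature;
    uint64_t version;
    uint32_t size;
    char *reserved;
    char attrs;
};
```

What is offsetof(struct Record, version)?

Config: 0..1  channels  (1B, 1-aligned); 1..2  pitch  (1B, 1-aligned); 2..4  -- padding (2B); 4..8  width  (4B, 4-aligned); 8..16  depth  (8B, 8-aligned); sizeof = 16, alignof = 8
0..4  crc  (4B, 4-aligned)
4..8  -- padding (4B)
8..24  signature  (16B, 8-aligned)
24..32  version  (8B, 8-aligned)

24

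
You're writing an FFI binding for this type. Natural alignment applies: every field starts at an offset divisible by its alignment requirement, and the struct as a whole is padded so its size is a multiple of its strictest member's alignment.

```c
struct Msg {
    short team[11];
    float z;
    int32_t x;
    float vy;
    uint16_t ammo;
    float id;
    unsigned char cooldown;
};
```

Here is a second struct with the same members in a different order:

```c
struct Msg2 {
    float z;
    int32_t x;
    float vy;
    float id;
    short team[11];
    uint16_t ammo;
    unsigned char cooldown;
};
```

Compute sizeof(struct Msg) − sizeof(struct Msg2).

0..22  team  (22B, 2-aligned)
22..24  -- padding (2B)
24..28  z  (4B, 4-aligned)
28..32  x  (4B, 4-aligned)
32..36  vy  (4B, 4-aligned)
36..38  ammo  (2B, 2-aligned)
38..40  -- padding (2B)
40..44  id  (4B, 4-aligned)
44..45  cooldown  (1B, 1-aligned)
45..48  -- tail padding (3B)
sizeof = 48, alignof = 4
— Msg2 —
0..4  z  (4B, 4-aligned)
4..8  x  (4B, 4-aligned)
8..12  vy  (4B, 4-aligned)
12..16  id  (4B, 4-aligned)
16..38  team  (22B, 2-aligned)
38..40  ammo  (2B, 2-aligned)
40..41  cooldown  (1B, 1-aligned)
41..44  -- tail padding (3B)
sizeof = 44, alignof = 4
48 − 44 = 4

4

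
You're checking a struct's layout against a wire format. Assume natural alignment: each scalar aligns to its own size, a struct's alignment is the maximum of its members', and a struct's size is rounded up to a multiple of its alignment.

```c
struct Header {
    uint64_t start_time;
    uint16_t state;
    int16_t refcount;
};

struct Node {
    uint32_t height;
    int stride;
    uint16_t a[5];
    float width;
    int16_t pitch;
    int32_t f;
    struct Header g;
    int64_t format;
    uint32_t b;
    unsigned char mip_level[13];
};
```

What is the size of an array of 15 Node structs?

Header: @0: start_time [8B, align 8] → 8; @8: state [2B, align 2] → 10; @10: refcount [2B, align 2] → 12; +4 tail pad (align 8); size 16, align 8
@0: height [4B, align 4] → 4
@4: stride [4B, align 4] → 8
@8: a [10B, align 2] → 18
+2 pad (align 4)
@20: width [4B, align 4] → 24
@24: pitch [2B, align 2] → 26
+2 pad (align 4)
@28: f [4B, align 4] → 32
@32: g [16B, align 8] → 48
@48: format [8B, align 8] → 56
@56: b [4B, align 4] → 60
@60: mip_level [13B, align 1] → 73
+7 tail pad (align 8)
size 80, align 8
array of 15: 15 × 80 = 1200

1200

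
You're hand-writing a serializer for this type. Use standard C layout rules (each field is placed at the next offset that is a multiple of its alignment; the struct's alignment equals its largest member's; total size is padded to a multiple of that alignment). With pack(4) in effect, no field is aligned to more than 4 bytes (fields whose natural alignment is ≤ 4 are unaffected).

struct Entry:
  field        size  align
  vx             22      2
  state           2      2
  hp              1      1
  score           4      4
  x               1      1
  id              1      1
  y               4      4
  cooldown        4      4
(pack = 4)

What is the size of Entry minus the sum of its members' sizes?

vx at 0 (size 22, align 2) → ends 22
state at 22 (size 2, align 2) → ends 24
hp at 24 (size 1, align 1) → ends 25
pad 3 to align 4 for score
score at 28 (size 4, align 4) → ends 32
x at 32 (size 1, align 1) → ends 33
id at 33 (size 1, align 1) → ends 34
pad 2 to align 4 for y
y at 36 (size 4, align 4) → ends 40
cooldown at 40 (size 4, align 4) → ends 44
total 44 bytes, alignment 4
data bytes 39, size 44 → padding 5

5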